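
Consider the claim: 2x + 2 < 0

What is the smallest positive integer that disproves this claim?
Testing positive integers:
x = 1: LHS = 2·1 + 2 = 4; 4 < 0 — FAILS  ← smallest positive counterexample

Answer: x = 1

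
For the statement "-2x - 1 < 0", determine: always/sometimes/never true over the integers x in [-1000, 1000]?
Holds at x = 0: LHS = -2·0 - 1 = -1; -1 < 0 — holds
Fails at x = -1: LHS = -2·(-1) - 1 = 1; 1 < 0 — FAILS
It is satisfied by some integers in the range but not all.

Answer: Sometimes true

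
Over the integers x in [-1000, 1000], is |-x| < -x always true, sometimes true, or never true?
Over all integers in [-1000, 1000], LHS − RHS is smallest at x = 0, where it equals 0:
x = 0: LHS = |-0| = |0| = 0, RHS = -0 = 0; 0 < 0 — FAILS
At the ends of the range:
x = -1000: LHS = |-(-1000)| = |1000| = 1000, RHS = -(-1000) = 1000; 1000 < 1000 — FAILS
x = 1000: LHS = |-1000| = 1000; 1000 < -1000 — FAILS
Hence LHS − RHS is never negative, i.e. LHS ≥ RHS throughout, so the claimed relation (<) fails for every integer in [-1000, 1000].

No integer in the range satisfies it.

Answer: Never true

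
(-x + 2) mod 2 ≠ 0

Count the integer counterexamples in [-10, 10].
Counterexamples in [-10, 10]: {-10, -8, -6, -4, -2, 0, 2, 4, 6, 8, 10}.

Counting them gives 11 values.

Answer: 11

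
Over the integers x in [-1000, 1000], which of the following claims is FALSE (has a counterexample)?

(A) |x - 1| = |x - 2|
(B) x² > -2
(A) x = 0: LHS = |0 - 1| = |-1| = 1, RHS = |0 - 2| = |-2| = 2; 1 = 2 — FAILS

(B) Over all integers in [-1000, 1000], LHS − RHS is smallest at x = 0, where it equals 2:
x = 0: LHS = 0² = 0; 0 > -2 — holds
At the ends of the range:
x = -1000: LHS = (-1000)² = 1000000; 1000000 > -2 — holds
x = 1000: LHS = 1000² = 1000000; 1000000 > -2 — holds
Hence LHS − RHS is never zero or negative, i.e. LHS > RHS throughout, so the relation holds for every integer in [-1000, 1000].

Only (A) has a counterexample.

Answer: A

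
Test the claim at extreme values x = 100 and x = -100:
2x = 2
x = 100: LHS = 2·100 = 200; 200 = 2 — FAILS
x = -100: LHS = 2·(-100) = -200; -200 = 2 — FAILS

Answer: No, fails for both x = 100 and x = -100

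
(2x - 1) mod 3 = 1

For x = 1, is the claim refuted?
Substitute x = 1 into the relation:
x = 1: LHS = (2·1 - 1) mod 3 = 1 mod 3 = 1; 1 = 1 — holds

The claim holds here, so x = 1 is not a counterexample. (A counterexample exists elsewhere, e.g. x = 0.)

Answer: No, x = 1 is not a counterexample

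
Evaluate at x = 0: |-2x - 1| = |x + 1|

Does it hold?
x = 0: LHS = |-2·0 - 1| = |-1| = 1, RHS = |0 + 1| = |1| = 1; 1 = 1 — holds

The relation is satisfied at x = 0.

Answer: Yes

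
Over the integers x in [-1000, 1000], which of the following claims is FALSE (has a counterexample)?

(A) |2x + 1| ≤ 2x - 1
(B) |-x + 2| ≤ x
(A) x = 0: LHS = |2·0 + 1| = |1| = 1, RHS = 2·0 - 1 = -1; 1 ≤ -1 — FAILS
(B) x = 0: LHS = |-0 + 2| = |2| = 2; 2 ≤ 0 — FAILS

Answer: Both A and B are false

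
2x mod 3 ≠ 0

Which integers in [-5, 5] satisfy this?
Holds for: {-5, -4, -2, -1, 1, 2, 4, 5}
Fails for: {-3, 0, 3}

Answer: {-5, -4, -2, -1, 1, 2, 4, 5}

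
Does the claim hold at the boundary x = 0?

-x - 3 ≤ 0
x = 0: LHS = -0 - 3 = -3; -3 ≤ 0 — holds

The relation is satisfied at x = 0.

Answer: Yes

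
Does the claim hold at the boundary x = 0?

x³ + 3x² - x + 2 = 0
x = 0: LHS = 0³ + 3·0² - 0 + 2 = 2; 2 = 0 — FAILS

The relation fails at x = 0, so x = 0 is a counterexample.

Answer: No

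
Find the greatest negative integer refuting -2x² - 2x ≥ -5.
Testing negative integers from -1 downward:
x = -1: LHS = -2·(-1)² - 2·(-1) = 0; 0 ≥ -5 — holds
x = -2: LHS = -2·(-2)² - 2·(-2) = -4; -4 ≥ -5 — holds
x = -3: LHS = -2·(-3)² - 2·(-3) = -12; -12 ≥ -5 — FAILS  ← closest negative counterexample to 0

Answer: x = -3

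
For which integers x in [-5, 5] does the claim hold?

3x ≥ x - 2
Holds for: {-1, 0, 1, 2, 3, 4, 5}
Fails for: {-5, -4, -3, -2}

Answer: {-1, 0, 1, 2, 3, 4, 5}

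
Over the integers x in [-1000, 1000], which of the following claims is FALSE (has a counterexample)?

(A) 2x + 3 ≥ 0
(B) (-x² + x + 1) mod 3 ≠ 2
(A) x = -2: LHS = 2·(-2) + 3 = -1; -1 ≥ 0 — FAILS
(B) x = -1: LHS = (-(-1)² + (-1) + 1) mod 3 = (-1) mod 3 = 2; 2 ≠ 2 — FAILS

Answer: Both A and B are false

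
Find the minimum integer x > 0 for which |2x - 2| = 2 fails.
Testing positive integers:
x = 1: LHS = |2·1 - 2| = |0| = 0; 0 = 2 — FAILS  ← smallest positive counterexample

Answer: x = 1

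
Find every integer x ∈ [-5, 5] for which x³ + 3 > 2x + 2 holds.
Holds for: {-1, 0, 2, 3, 4, 5}
Fails for: {-5, -4, -3, -2, 1}

Answer: {-1, 0, 2, 3, 4, 5}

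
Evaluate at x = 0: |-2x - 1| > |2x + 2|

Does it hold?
x = 0: LHS = |-2·0 - 1| = |-1| = 1, RHS = |2·0 + 2| = |2| = 2; 1 > 2 — FAILS

The relation fails at x = 0, so x = 0 is a counterexample.

Answer: No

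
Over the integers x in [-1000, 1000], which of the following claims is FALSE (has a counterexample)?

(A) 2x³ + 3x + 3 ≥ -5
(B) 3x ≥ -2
(A) x = -2: LHS = 2·(-2)³ + 3·(-2) + 3 = -19; -19 ≥ -5 — FAILS
(B) x = -1: LHS = 3·(-1) = -3; -3 ≥ -2 — FAILS

Answer: Both A and B are false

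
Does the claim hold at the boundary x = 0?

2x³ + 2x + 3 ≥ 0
x = 0: LHS = 2·0³ + 2·0 + 3 = 3; 3 ≥ 0 — holds

The relation is satisfied at x = 0.

Answer: Yes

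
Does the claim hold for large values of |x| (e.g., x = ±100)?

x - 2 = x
x = 100: LHS = 100 - 2 = 98; 98 = 100 — FAILS
x = -100: LHS = (-100) - 2 = -102; -102 = -100 — FAILS

Answer: No, fails for both x = 100 and x = -100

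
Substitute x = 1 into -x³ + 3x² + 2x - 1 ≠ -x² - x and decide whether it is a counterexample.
Substitute x = 1 into the relation:
x = 1: LHS = -1³ + 3·1² + 2·1 - 1 = 3, RHS = -1² - 1 = -2; 3 ≠ -2 — holds

The relation holds at x = 1, so it is not a counterexample.

Answer: No, x = 1 is not a counterexample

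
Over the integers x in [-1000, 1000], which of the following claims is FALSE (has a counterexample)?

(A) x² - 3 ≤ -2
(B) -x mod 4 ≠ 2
(A) x = 2: LHS = 2² - 3 = 1; 1 ≤ -2 — FAILS
(B) x = 2: LHS = (-2) mod 4 = 2; 2 ≠ 2 — FAILS

Answer: Both A and B are false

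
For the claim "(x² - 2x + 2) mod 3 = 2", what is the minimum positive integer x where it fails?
Testing positive integers:
x = 1: LHS = (1² - 2·1 + 2) mod 3 = 1 mod 3 = 1; 1 = 2 — FAILS  ← smallest positive counterexample

Answer: x = 1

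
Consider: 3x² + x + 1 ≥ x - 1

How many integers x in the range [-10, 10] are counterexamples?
Over all integers in [-10, 10], LHS − RHS is smallest at x = 0, where it equals 2:
x = 0: LHS = 3·0² + 0 + 1 = 1, RHS = 0 - 1 = -1; 1 ≥ -1 — holds
At the ends of the range:
x = -10: LHS = 3·(-10)² + (-10) + 1 = 291, RHS = (-10) - 1 = -11; 291 ≥ -11 — holds
x = 10: LHS = 3·10² + 10 + 1 = 311, RHS = 10 - 1 = 9; 311 ≥ 9 — holds
Hence LHS − RHS is never negative, i.e. LHS ≥ RHS throughout, so the relation holds for every integer in [-10, 10].

No counterexample appears in that range.

Answer: 0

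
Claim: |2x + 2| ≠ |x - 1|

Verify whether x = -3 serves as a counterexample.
Substitute x = -3 into the relation:
x = -3: LHS = |2·(-3) + 2| = |-4| = 4, RHS = |(-3) - 1| = |-4| = 4; 4 ≠ 4 — FAILS

Since the claim fails at x = -3, this value is a counterexample.

Answer: Yes, x = -3 is a counterexample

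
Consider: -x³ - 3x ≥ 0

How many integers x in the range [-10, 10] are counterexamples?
Counterexamples in [-10, 10]: {1, 2, 3, 4, 5, 6, 7, 8, 9, 10}.

Counting them gives 10 values.

Answer: 10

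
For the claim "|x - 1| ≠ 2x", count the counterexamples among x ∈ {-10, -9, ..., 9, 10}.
Track d = LHS − RHS over the integers in [-10, 10]. Equality would need d = 0, but d changes sign only between consecutive integers, jumping over 0:
x = 0: LHS = |0 - 1| = |-1| = 1, RHS = 2·0 = 0; 1 ≠ 0 — holds  (d = 1)
x = 1: LHS = |1 - 1| = |0| = 0, RHS = 2·1 = 2; 0 ≠ 2 — holds  (d = -2)
Away from these crossings d keeps a constant sign, and checking every integer in [-10, 10] confirms d ≠ 0 throughout. Hence the two sides are never equal, so the relation holds for every integer in [-10, 10].

No counterexample appears in that range.

Answer: 0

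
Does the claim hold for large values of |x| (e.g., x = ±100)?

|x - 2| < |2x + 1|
x = 100: LHS = |100 - 2| = |98| = 98, RHS = |2·100 + 1| = |201| = 201; 98 < 201 — holds
x = -100: LHS = |(-100) - 2| = |-102| = 102, RHS = |2·(-100) + 1| = |-199| = 199; 102 < 199 — holds

Answer: Yes, holds for both x = 100 and x = -100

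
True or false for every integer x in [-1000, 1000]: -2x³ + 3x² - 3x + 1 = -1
The claim fails at x = 0:
x = 0: LHS = -2·0³ + 3·0² - 3·0 + 1 = 1; 1 = -1 — FAILS

Because a single integer refutes it, the statement is false.

Answer: False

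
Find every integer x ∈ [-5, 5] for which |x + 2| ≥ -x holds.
Holds for: {-1, 0, 1, 2, 3, 4, 5}
Fails for: {-5, -4, -3, -2}

Answer: {-1, 0, 1, 2, 3, 4, 5}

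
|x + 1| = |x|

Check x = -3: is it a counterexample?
Substitute x = -3 into the relation:
x = -3: LHS = |(-3) + 1| = |-2| = 2, RHS = |-3| = 3; 2 = 3 — FAILS

Since the claim fails at x = -3, this value is a counterexample.

Answer: Yes, x = -3 is a counterexample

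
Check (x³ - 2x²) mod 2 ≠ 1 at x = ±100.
x = 100: LHS = (100³ - 2·100²) mod 2 = 980000 mod 2 = 0; 0 ≠ 1 — holds
x = -100: LHS = ((-100)³ - 2·(-100)²) mod 2 = (-1020000) mod 2 = 0; 0 ≠ 1 — holds

Answer: Yes, holds for both x = 100 and x = -100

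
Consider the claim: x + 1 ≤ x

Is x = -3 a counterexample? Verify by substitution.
Substitute x = -3 into the relation:
x = -3: LHS = (-3) + 1 = -2; -2 ≤ -3 — FAILS

Since the claim fails at x = -3, this value is a counterexample.

Answer: Yes, x = -3 is a counterexample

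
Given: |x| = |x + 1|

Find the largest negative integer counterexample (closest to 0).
Testing negative integers from -1 downward:
x = -1: LHS = |-1| = 1, RHS = |(-1) + 1| = |0| = 0; 1 = 0 — FAILS  ← closest negative counterexample to 0

Answer: x = -1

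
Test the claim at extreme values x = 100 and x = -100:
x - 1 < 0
x = 100: LHS = 100 - 1 = 99; 99 < 0 — FAILS
x = -100: LHS = (-100) - 1 = -101; -101 < 0 — holds

Answer: Partially: fails for x = 100, holds for x = -100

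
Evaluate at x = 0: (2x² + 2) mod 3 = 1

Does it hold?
x = 0: LHS = (2·0² + 2) mod 3 = 2 mod 3 = 2; 2 = 1 — FAILS

The relation fails at x = 0, so x = 0 is a counterexample.

Answer: No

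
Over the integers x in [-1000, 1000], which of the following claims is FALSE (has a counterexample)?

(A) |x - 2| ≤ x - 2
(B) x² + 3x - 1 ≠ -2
(A) x = 0: LHS = |0 - 2| = |-2| = 2, RHS = 0 - 2 = -2; 2 ≤ -2 — FAILS

(B) Track d = LHS − RHS over the integers in [-1000, 1000]. Equality would need d = 0, but d changes sign only between consecutive integers, jumping over 0:
x = -3: LHS = (-3)² + 3·(-3) - 1 = -1; -1 ≠ -2 — holds  (d = 1)
x = -2: LHS = (-2)² + 3·(-2) - 1 = -3; -3 ≠ -2 — holds  (d = -1)
x = -1: LHS = (-1)² + 3·(-1) - 1 = -3; -3 ≠ -2 — holds  (d = -1)
x = 0: LHS = 0² + 3·0 - 1 = -1; -1 ≠ -2 — holds  (d = 1)
Away from these crossings d keeps a constant sign, and checking every integer in [-1000, 1000] confirms d ≠ 0 throughout. Hence the two sides are never equal, so the relation holds for every integer in [-1000, 1000].

Only (A) has a counterexample.

Answer: A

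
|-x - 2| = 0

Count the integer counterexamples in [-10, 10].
Counterexamples in [-10, 10]: {-10, -9, -8, -7, -6, -5, -4, -3, -1, 0, 1, 2, 3, 4, 5, 6, 7, 8, 9, 10}.

Counting them gives 20 values.

Answer: 20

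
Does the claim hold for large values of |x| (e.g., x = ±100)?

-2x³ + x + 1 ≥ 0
x = 100: LHS = -2·100³ + 100 + 1 = -1999899; -1999899 ≥ 0 — FAILS
x = -100: LHS = -2·(-100)³ + (-100) + 1 = 1999901; 1999901 ≥ 0 — holds

Answer: Partially: fails for x = 100, holds for x = -100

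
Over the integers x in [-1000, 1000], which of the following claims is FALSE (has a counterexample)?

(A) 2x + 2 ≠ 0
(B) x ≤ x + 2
(A) x = -1: LHS = 2·(-1) + 2 = 0; 0 ≠ 0 — FAILS

(B) Over all integers in [-1000, 1000], LHS − RHS is largest at x = 0, where it equals -2:
x = 0: RHS = 0 + 2 = 2; 0 ≤ 2 — holds
At the ends of the range:
x = -1000: RHS = (-1000) + 2 = -998; -1000 ≤ -998 — holds
x = 1000: RHS = 1000 + 2 = 1002; 1000 ≤ 1002 — holds
Hence LHS − RHS is never positive, i.e. LHS ≤ RHS throughout, so the relation holds for every integer in [-1000, 1000].

Only (A) has a counterexample.

Answer: A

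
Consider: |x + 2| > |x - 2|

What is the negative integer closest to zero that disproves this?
Testing negative integers from -1 downward:
x = -1: LHS = |(-1) + 2| = |1| = 1, RHS = |(-1) - 2| = |-3| = 3; 1 > 3 — FAILS  ← closest negative counterexample to 0

Answer: x = -1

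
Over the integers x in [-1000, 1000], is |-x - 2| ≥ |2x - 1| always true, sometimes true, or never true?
Holds at x = 0: LHS = |-0 - 2| = |-2| = 2, RHS = |2·0 - 1| = |-1| = 1; 2 ≥ 1 — holds
Fails at x = -1: LHS = |-(-1) - 2| = |-1| = 1, RHS = |2·(-1) - 1| = |-3| = 3; 1 ≥ 3 — FAILS
It is satisfied by some integers in the range but not all.

Answer: Sometimes true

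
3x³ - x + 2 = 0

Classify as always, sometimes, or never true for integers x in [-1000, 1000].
Holds at x = -1: LHS = 3·(-1)³ - (-1) + 2 = 0; 0 = 0 — holds
Fails at x = 0: LHS = 3·0³ - 0 + 2 = 2; 2 = 0 — FAILS
It is satisfied by some integers in the range but not all.

Answer: Sometimes true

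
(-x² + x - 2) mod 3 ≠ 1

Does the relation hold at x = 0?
x = 0: LHS = (-0² + 0 - 2) mod 3 = (-2) mod 3 = 1; 1 ≠ 1 — FAILS

The relation fails at x = 0, so x = 0 is a counterexample.

Answer: No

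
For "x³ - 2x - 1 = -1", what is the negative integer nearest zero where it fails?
Testing negative integers from -1 downward:
x = -1: LHS = (-1)³ - 2·(-1) - 1 = 0; 0 = -1 — FAILS  ← closest negative counterexample to 0

Answer: x = -1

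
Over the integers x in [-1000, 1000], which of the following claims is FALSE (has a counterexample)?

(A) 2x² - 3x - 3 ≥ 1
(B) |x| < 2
(A) x = 0: LHS = 2·0² - 3·0 - 3 = -3; -3 ≥ 1 — FAILS
(B) x = 2: LHS = |2| = 2; 2 < 2 — FAILS

Answer: Both A and B are false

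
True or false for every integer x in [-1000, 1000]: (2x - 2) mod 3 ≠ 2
The claim fails at x = -1:
x = -1: LHS = (2·(-1) - 2) mod 3 = (-4) mod 3 = 2; 2 ≠ 2 — FAILS

Because a single integer refutes it, the statement is false.

Answer: False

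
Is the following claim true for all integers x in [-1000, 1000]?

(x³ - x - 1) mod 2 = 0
The claim fails at x = 0:
x = 0: LHS = (0³ - 0 - 1) mod 2 = (-1) mod 2 = 1; 1 = 0 — FAILS

Because a single integer refutes it, the statement is false.

Answer: False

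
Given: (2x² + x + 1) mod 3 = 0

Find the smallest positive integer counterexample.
Testing positive integers:
x = 1: LHS = (2·1² + 1 + 1) mod 3 = 4 mod 3 = 1; 1 = 0 — FAILS  ← smallest positive counterexample

Answer: x = 1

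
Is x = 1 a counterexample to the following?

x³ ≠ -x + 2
Substitute x = 1 into the relation:
x = 1: LHS = 1³ = 1, RHS = -1 + 2 = 1; 1 ≠ 1 — FAILS

Since the claim fails at x = 1, this value is a counterexample.

Answer: Yes, x = 1 is a counterexample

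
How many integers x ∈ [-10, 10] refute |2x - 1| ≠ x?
Counterexamples in [-10, 10]: {1}.

Counting them gives 1 values.

Answer: 1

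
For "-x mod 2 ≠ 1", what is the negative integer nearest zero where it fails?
Testing negative integers from -1 downward:
x = -1: LHS = (-(-1)) mod 2 = 1 mod 2 = 1; 1 ≠ 1 — FAILS  ← closest negative counterexample to 0

Answer: x = -1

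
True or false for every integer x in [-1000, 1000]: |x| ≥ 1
The claim fails at x = 0:
x = 0: LHS = |0| = 0; 0 ≥ 1 — FAILS

Because a single integer refutes it, the statement is false.

Answer: False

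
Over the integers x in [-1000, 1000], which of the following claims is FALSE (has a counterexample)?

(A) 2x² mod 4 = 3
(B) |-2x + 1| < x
(A) x = 0: LHS = (2·0²) mod 4 = 0 mod 4 = 0; 0 = 3 — FAILS
(B) x = 0: LHS = |-2·0 + 1| = |1| = 1; 1 < 0 — FAILS

Answer: Both A and B are false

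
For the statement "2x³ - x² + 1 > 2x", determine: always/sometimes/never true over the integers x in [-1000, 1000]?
Holds at x = 0: LHS = 2·0³ - 0² + 1 = 1, RHS = 2·0 = 0; 1 > 0 — holds
Fails at x = 1: LHS = 2·1³ - 1² + 1 = 2, RHS = 2·1 = 2; 2 > 2 — FAILS
It is satisfied by some integers in the range but not all.

Answer: Sometimes true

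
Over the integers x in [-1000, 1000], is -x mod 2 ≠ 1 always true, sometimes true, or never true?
Holds at x = 0: LHS = (-0) mod 2 = 0 mod 2 = 0; 0 ≠ 1 — holds
Fails at x = 1: LHS = (-1) mod 2 = 1; 1 ≠ 1 — FAILS
It is satisfied by some integers in the range but not all.

Answer: Sometimes true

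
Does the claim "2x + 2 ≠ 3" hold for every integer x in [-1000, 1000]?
Track d = LHS − RHS over the integers in [-1000, 1000]. Equality would need d = 0, but d changes sign only between consecutive integers, jumping over 0:
x = 0: LHS = 2·0 + 2 = 2; 2 ≠ 3 — holds  (d = -1)
x = 1: LHS = 2·1 + 2 = 4; 4 ≠ 3 — holds  (d = 1)
Away from these crossings d keeps a constant sign, and checking every integer in [-1000, 1000] confirms d ≠ 0 throughout. Hence the two sides are never equal, so the relation holds for every integer in [-1000, 1000].

No counterexample exists.

Answer: True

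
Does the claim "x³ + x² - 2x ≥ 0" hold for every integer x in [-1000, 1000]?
The claim fails at x = -3:
x = -3: LHS = (-3)³ + (-3)² - 2·(-3) = -12; -12 ≥ 0 — FAILS

Because a single integer refutes it, the statement is false.

Answer: False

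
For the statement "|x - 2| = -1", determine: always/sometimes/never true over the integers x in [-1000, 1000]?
An absolute value is never negative, so the left side is ≥ 0 for every x, while the right side is -1. Tightest case in [-1000, 1000] is x = 2:
x = 2: LHS = |2 - 2| = |0| = 0; 0 = -1 — FAILS
Hence LHS − RHS is never 0, i.e. the two sides are never equal, so the claimed relation (=) fails for every integer in [-1000, 1000].

No integer in the range satisfies it.

Answer: Never true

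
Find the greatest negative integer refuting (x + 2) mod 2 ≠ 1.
Testing negative integers from -1 downward:
x = -1: LHS = ((-1) + 2) mod 2 = 1 mod 2 = 1; 1 ≠ 1 — FAILS  ← closest negative counterexample to 0

Answer: x = -1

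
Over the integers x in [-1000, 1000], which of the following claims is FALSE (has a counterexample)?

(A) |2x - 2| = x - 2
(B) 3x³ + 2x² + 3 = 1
(A) x = 0: LHS = |2·0 - 2| = |-2| = 2, RHS = 0 - 2 = -2; 2 = -2 — FAILS
(B) x = 0: LHS = 3·0³ + 2·0² + 3 = 3; 3 = 1 — FAILS

Answer: Both A and B are false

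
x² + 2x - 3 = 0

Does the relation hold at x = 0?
x = 0: LHS = 0² + 2·0 - 3 = -3; -3 = 0 — FAILS

The relation fails at x = 0, so x = 0 is a counterexample.

Answer: No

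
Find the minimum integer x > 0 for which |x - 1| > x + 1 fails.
Testing positive integers:
x = 1: LHS = |1 - 1| = |0| = 0, RHS = 1 + 1 = 2; 0 > 2 — FAILS  ← smallest positive counterexample

Answer: x = 1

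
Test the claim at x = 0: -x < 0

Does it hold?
x = 0: LHS = -0 = 0; 0 < 0 — FAILS

The relation fails at x = 0, so x = 0 is a counterexample.

Answer: No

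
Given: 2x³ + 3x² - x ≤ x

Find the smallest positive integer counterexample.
Testing positive integers:
x = 1: LHS = 2·1³ + 3·1² - 1 = 4; 4 ≤ 1 — FAILS  ← smallest positive counterexample

Answer: x = 1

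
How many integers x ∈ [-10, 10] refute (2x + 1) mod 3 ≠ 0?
Counterexamples in [-10, 10]: {-8, -5, -2, 1, 4, 7, 10}.

Counting them gives 7 values.

Answer: 7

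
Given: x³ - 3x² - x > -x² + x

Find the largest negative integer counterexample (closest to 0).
Testing negative integers from -1 downward:
x = -1: LHS = (-1)³ - 3·(-1)² - (-1) = -3, RHS = -(-1)² + (-1) = -2; -3 > -2 — FAILS  ← closest negative counterexample to 0

Answer: x = -1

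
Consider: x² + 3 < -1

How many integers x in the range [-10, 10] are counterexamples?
Counterexamples in [-10, 10]: {-10, -9, -8, -7, -6, -5, -4, -3, -2, -1, 0, 1, 2, 3, 4, 5, 6, 7, 8, 9, 10}.

Counting them gives 21 values.

Answer: 21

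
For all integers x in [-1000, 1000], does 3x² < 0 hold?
The claim fails at x = 0:
x = 0: LHS = 3·0² = 0; 0 < 0 — FAILS

Because a single integer refutes it, the statement is false.

Answer: False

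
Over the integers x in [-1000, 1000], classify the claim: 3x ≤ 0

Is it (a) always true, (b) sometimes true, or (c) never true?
Holds at x = 0: LHS = 3·0 = 0; 0 ≤ 0 — holds
Fails at x = 1: LHS = 3·1 = 3; 3 ≤ 0 — FAILS
It is satisfied by some integers in the range but not all.

Answer: Sometimes true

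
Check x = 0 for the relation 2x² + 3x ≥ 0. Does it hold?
x = 0: LHS = 2·0² + 3·0 = 0; 0 ≥ 0 — holds

The relation is satisfied at x = 0.

Answer: Yes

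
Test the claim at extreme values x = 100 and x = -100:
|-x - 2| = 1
x = 100: LHS = |-100 - 2| = |-102| = 102; 102 = 1 — FAILS
x = -100: LHS = |-(-100) - 2| = |98| = 98; 98 = 1 — FAILS

Answer: No, fails for both x = 100 and x = -100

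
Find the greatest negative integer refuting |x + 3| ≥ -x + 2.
Testing negative integers from -1 downward:
x = -1: LHS = |(-1) + 3| = |2| = 2, RHS = -(-1) + 2 = 3; 2 ≥ 3 — FAILS  ← closest negative counterexample to 0

Answer: x = -1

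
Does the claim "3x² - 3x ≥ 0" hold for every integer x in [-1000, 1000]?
Over all integers in [-1000, 1000], LHS − RHS is smallest at x = 0, where it equals 0:
x = 0: LHS = 3·0² - 3·0 = 0; 0 ≥ 0 — holds
At the ends of the range:
x = -1000: LHS = 3·(-1000)² - 3·(-1000) = 3003000; 3003000 ≥ 0 — holds
x = 1000: LHS = 3·1000² - 3·1000 = 2997000; 2997000 ≥ 0 — holds
Hence LHS − RHS is never negative, i.e. LHS ≥ RHS throughout, so the relation holds for every integer in [-1000, 1000].

No counterexample exists.

Answer: True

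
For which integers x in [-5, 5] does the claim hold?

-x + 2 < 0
Holds for: {3, 4, 5}
Fails for: {-5, -4, -3, -2, -1, 0, 1, 2}

Answer: {3, 4, 5}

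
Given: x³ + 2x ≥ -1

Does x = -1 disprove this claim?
Substitute x = -1 into the relation:
x = -1: LHS = (-1)³ + 2·(-1) = -3; -3 ≥ -1 — FAILS

Since the claim fails at x = -1, this value is a counterexample.

Answer: Yes, x = -1 is a counterexample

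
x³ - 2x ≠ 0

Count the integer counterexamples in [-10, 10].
Counterexamples in [-10, 10]: {0}.

Counting them gives 1 values.

Answer: 1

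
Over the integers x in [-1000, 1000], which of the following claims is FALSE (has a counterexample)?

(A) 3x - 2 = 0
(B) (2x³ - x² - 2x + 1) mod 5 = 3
(A) x = 0: LHS = 3·0 - 2 = -2; -2 = 0 — FAILS
(B) x = 0: LHS = (2·0³ - 0² - 2·0 + 1) mod 5 = 1 mod 5 = 1; 1 = 3 — FAILS

Answer: Both A and B are false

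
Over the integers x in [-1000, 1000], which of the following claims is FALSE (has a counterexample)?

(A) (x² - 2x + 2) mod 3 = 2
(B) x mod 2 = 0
(A) x = 1: LHS = (1² - 2·1 + 2) mod 3 = 1 mod 3 = 1; 1 = 2 — FAILS
(B) x = 1: LHS = 1 mod 2 = 1; 1 = 0 — FAILS

Answer: Both A and B are false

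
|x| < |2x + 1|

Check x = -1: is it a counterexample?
Substitute x = -1 into the relation:
x = -1: LHS = |-1| = 1, RHS = |2·(-1) + 1| = |-1| = 1; 1 < 1 — FAILS

Since the claim fails at x = -1, this value is a counterexample.

Answer: Yes, x = -1 is a counterexample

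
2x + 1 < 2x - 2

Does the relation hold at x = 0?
x = 0: LHS = 2·0 + 1 = 1, RHS = 2·0 - 2 = -2; 1 < -2 — FAILS

The relation fails at x = 0, so x = 0 is a counterexample.

Answer: No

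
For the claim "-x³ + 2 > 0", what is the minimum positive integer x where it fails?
Testing positive integers:
x = 1: LHS = -1³ + 2 = 1; 1 > 0 — holds
x = 2: LHS = -2³ + 2 = -6; -6 > 0 — FAILS  ← smallest positive counterexample

Answer: x = 2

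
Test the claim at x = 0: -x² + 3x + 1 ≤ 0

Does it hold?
x = 0: LHS = -0² + 3·0 + 1 = 1; 1 ≤ 0 — FAILS

The relation fails at x = 0, so x = 0 is a counterexample.

Answer: No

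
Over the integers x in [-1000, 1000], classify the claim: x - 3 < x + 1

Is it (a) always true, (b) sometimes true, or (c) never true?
Over all integers in [-1000, 1000], LHS − RHS is largest at x = 0, where it equals -4:
x = 0: LHS = 0 - 3 = -3, RHS = 0 + 1 = 1; -3 < 1 — holds
At the ends of the range:
x = -1000: LHS = (-1000) - 3 = -1003, RHS = (-1000) + 1 = -999; -1003 < -999 — holds
x = 1000: LHS = 1000 - 3 = 997, RHS = 1000 + 1 = 1001; 997 < 1001 — holds
Hence LHS − RHS is never zero or positive, i.e. LHS < RHS throughout, so the relation holds for every integer in [-1000, 1000].

No counterexample exists.

Answer: Always true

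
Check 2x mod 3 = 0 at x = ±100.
x = 100: LHS = (2·100) mod 3 = 200 mod 3 = 2; 2 = 0 — FAILS
x = -100: LHS = (2·(-100)) mod 3 = (-200) mod 3 = 1; 1 = 0 — FAILS

Answer: No, fails for both x = 100 and x = -100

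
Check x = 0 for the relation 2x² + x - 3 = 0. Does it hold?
x = 0: LHS = 2·0² + 0 - 3 = -3; -3 = 0 — FAILS

The relation fails at x = 0, so x = 0 is a counterexample.

Answer: No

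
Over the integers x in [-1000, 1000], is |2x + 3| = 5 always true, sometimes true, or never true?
Holds at x = 1: LHS = |2·1 + 3| = |5| = 5; 5 = 5 — holds
Fails at x = 0: LHS = |2·0 + 3| = |3| = 3; 3 = 5 — FAILS
It is satisfied by some integers in the range but not all.

Answer: Sometimes true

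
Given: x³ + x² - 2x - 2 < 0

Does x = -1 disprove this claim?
Substitute x = -1 into the relation:
x = -1: LHS = (-1)³ + (-1)² - 2·(-1) - 2 = 0; 0 < 0 — FAILS

Since the claim fails at x = -1, this value is a counterexample.

Answer: Yes, x = -1 is a counterexample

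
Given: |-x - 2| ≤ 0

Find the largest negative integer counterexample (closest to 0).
Testing negative integers from -1 downward:
x = -1: LHS = |-(-1) - 2| = |-1| = 1; 1 ≤ 0 — FAILS  ← closest negative counterexample to 0

Answer: x = -1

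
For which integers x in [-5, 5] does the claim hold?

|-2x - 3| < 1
Over all integers in [-5, 5], LHS − RHS is smallest at x = -1, where it equals 0:
x = -1: LHS = |-2·(-1) - 3| = |-1| = 1; 1 < 1 — FAILS
At the ends of the range:
x = -5: LHS = |-2·(-5) - 3| = |7| = 7; 7 < 1 — FAILS
x = 5: LHS = |-2·5 - 3| = |-13| = 13; 13 < 1 — FAILS
Hence LHS − RHS is never negative, i.e. LHS ≥ RHS throughout, so the claimed relation (<) fails for every integer in [-5, 5].

Answer: None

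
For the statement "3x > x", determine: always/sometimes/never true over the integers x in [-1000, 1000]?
Holds at x = 1: LHS = 3·1 = 3; 3 > 1 — holds
Fails at x = 0: LHS = 3·0 = 0; 0 > 0 — FAILS
It is satisfied by some integers in the range but not all.

Answer: Sometimes true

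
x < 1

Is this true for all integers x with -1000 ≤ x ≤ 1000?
The claim fails at x = 1:
x = 1: 1 < 1 — FAILS

Because a single integer refutes it, the statement is false.

Answer: False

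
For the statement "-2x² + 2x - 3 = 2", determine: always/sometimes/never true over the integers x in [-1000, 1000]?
Over all integers in [-1000, 1000], LHS − RHS is always negative; it is closest to 0 at x = 0, where it equals -5:
x = 0: LHS = -2·0² + 2·0 - 3 = -3; -3 = 2 — FAILS
At the ends of the range:
x = -1000: LHS = -2·(-1000)² + 2·(-1000) - 3 = -2002003; -2002003 = 2 — FAILS
x = 1000: LHS = -2·1000² + 2·1000 - 3 = -1998003; -1998003 = 2 — FAILS
Hence LHS − RHS is never 0, i.e. the two sides are never equal, so the claimed relation (=) fails for every integer in [-1000, 1000].

No integer in the range satisfies it.

Answer: Never true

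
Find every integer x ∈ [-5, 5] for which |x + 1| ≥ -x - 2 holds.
Over all integers in [-5, 5], LHS − RHS is smallest at x = -1, where it equals 1:
x = -1: LHS = |(-1) + 1| = |0| = 0, RHS = -(-1) - 2 = -1; 0 ≥ -1 — holds
At the ends of the range:
x = -5: LHS = |(-5) + 1| = |-4| = 4, RHS = -(-5) - 2 = 3; 4 ≥ 3 — holds
x = 5: LHS = |5 + 1| = |6| = 6, RHS = -5 - 2 = -7; 6 ≥ -7 — holds
Hence LHS − RHS is never negative, i.e. LHS ≥ RHS throughout, so the relation holds for every integer in [-5, 5].

Answer: All integers in [-5, 5]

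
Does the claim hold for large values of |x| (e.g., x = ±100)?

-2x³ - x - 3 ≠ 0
x = 100: LHS = -2·100³ - 100 - 3 = -2000103; -2000103 ≠ 0 — holds
x = -100: LHS = -2·(-100)³ - (-100) - 3 = 2000097; 2000097 ≠ 0 — holds

Answer: Yes, holds for both x = 100 and x = -100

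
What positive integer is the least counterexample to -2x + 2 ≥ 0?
Testing positive integers:
x = 1: LHS = -2·1 + 2 = 0; 0 ≥ 0 — holds
x = 2: LHS = -2·2 + 2 = -2; -2 ≥ 0 — FAILS  ← smallest positive counterexample

Answer: x = 2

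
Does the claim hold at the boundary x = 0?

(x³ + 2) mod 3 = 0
x = 0: LHS = (0³ + 2) mod 3 = 2 mod 3 = 2; 2 = 0 — FAILS

The relation fails at x = 0, so x = 0 is a counterexample.

Answer: No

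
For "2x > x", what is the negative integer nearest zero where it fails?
Testing negative integers from -1 downward:
x = -1: LHS = 2·(-1) = -2; -2 > -1 — FAILS  ← closest negative counterexample to 0

Answer: x = -1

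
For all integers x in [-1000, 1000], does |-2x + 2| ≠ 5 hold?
Track d = LHS − RHS over the integers in [-1000, 1000]. Equality would need d = 0, but d changes sign only between consecutive integers, jumping over 0:
x = -2: LHS = |-2·(-2) + 2| = |6| = 6; 6 ≠ 5 — holds  (d = 1)
x = -1: LHS = |-2·(-1) + 2| = |4| = 4; 4 ≠ 5 — holds  (d = -1)
x = 3: LHS = |-2·3 + 2| = |-4| = 4; 4 ≠ 5 — holds  (d = -1)
x = 4: LHS = |-2·4 + 2| = |-6| = 6; 6 ≠ 5 — holds  (d = 1)
Away from these crossings d keeps a constant sign, and checking every integer in [-1000, 1000] confirms d ≠ 0 throughout. Hence the two sides are never equal, so the relation holds for every integer in [-1000, 1000].

No counterexample exists.

Answer: True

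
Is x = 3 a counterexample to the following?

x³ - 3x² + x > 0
Substitute x = 3 into the relation:
x = 3: LHS = 3³ - 3·3² + 3 = 3; 3 > 0 — holds

The claim holds here, so x = 3 is not a counterexample. (A counterexample exists elsewhere, e.g. x = 0.)

Answer: No, x = 3 is not a counterexample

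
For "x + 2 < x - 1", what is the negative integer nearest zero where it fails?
Testing negative integers from -1 downward:
x = -1: LHS = (-1) + 2 = 1, RHS = (-1) - 1 = -2; 1 < -2 — FAILS  ← closest negative counterexample to 0

Answer: x = -1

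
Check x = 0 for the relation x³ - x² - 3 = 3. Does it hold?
x = 0: LHS = 0³ - 0² - 3 = -3; -3 = 3 — FAILS

The relation fails at x = 0, so x = 0 is a counterexample.

Answer: No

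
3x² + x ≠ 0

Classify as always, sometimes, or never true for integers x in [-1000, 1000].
Holds at x = 1: LHS = 3·1² + 1 = 4; 4 ≠ 0 — holds
Fails at x = 0: LHS = 3·0² + 0 = 0; 0 ≠ 0 — FAILS
It is satisfied by some integers in the range but not all.

Answer: Sometimes true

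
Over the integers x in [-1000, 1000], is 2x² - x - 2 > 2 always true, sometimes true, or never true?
Holds at x = 2: LHS = 2·2² - 2 - 2 = 4; 4 > 2 — holds
Fails at x = 0: LHS = 2·0² - 0 - 2 = -2; -2 > 2 — FAILS
It is satisfied by some integers in the range but not all.

Answer: Sometimes true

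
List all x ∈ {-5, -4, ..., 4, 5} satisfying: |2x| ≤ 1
Holds for: {0}
Fails for: {-5, -4, -3, -2, -1, 1, 2, 3, 4, 5}

Answer: {0}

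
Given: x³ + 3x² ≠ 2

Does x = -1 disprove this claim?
Substitute x = -1 into the relation:
x = -1: LHS = (-1)³ + 3·(-1)² = 2; 2 ≠ 2 — FAILS

Since the claim fails at x = -1, this value is a counterexample.

Answer: Yes, x = -1 is a counterexample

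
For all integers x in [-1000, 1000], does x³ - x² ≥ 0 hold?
The claim fails at x = -1:
x = -1: LHS = (-1)³ - (-1)² = -2; -2 ≥ 0 — FAILS

Because a single integer refutes it, the statement is false.

Answer: False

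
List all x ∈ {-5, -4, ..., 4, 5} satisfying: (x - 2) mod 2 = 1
Holds for: {-5, -3, -1, 1, 3, 5}
Fails for: {-4, -2, 0, 2, 4}

Answer: {-5, -3, -1, 1, 3, 5}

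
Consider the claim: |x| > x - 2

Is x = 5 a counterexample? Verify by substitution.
Substitute x = 5 into the relation:
x = 5: LHS = |5| = 5, RHS = 5 - 2 = 3; 5 > 3 — holds

The relation holds at x = 5, so it is not a counterexample.

Answer: No, x = 5 is not a counterexample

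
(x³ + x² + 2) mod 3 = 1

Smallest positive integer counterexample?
Testing positive integers:
x = 1: LHS = (1³ + 1² + 2) mod 3 = 4 mod 3 = 1; 1 = 1 — holds
x = 2: LHS = (2³ + 2² + 2) mod 3 = 14 mod 3 = 2; 2 = 1 — FAILS  ← smallest positive counterexample

Answer: x = 2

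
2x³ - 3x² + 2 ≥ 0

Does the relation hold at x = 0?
x = 0: LHS = 2·0³ - 3·0² + 2 = 2; 2 ≥ 0 — holds

The relation is satisfied at x = 0.

Answer: Yes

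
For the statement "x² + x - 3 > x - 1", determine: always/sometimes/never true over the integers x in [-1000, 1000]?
Holds at x = 2: LHS = 2² + 2 - 3 = 3, RHS = 2 - 1 = 1; 3 > 1 — holds
Fails at x = 0: LHS = 0² + 0 - 3 = -3, RHS = 0 - 1 = -1; -3 > -1 — FAILS
It is satisfied by some integers in the range but not all.

Answer: Sometimes true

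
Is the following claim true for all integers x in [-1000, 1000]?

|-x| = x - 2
The claim fails at x = 0:
x = 0: LHS = |-0| = |0| = 0, RHS = 0 - 2 = -2; 0 = -2 — FAILS

Because a single integer refutes it, the statement is false.

Answer: False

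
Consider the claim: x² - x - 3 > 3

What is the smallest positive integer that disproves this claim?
Testing positive integers:
x = 1: LHS = 1² - 1 - 3 = -3; -3 > 3 — FAILS  ← smallest positive counterexample

Answer: x = 1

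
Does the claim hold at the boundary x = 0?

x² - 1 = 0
x = 0: LHS = 0² - 1 = -1; -1 = 0 — FAILS

The relation fails at x = 0, so x = 0 is a counterexample.

Answer: No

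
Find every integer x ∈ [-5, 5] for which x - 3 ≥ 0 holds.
Holds for: {3, 4, 5}
Fails for: {-5, -4, -3, -2, -1, 0, 1, 2}

Answer: {3, 4, 5}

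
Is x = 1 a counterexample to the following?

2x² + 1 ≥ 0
Substitute x = 1 into the relation:
x = 1: LHS = 2·1² + 1 = 3; 3 ≥ 0 — holds

The relation holds at x = 1, so it is not a counterexample.

Answer: No, x = 1 is not a counterexample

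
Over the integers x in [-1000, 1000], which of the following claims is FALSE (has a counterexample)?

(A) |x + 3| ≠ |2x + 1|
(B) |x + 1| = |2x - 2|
(A) x = 2: LHS = |2 + 3| = |5| = 5, RHS = |2·2 + 1| = |5| = 5; 5 ≠ 5 — FAILS
(B) x = 0: LHS = |0 + 1| = |1| = 1, RHS = |2·0 - 2| = |-2| = 2; 1 = 2 — FAILS

Answer: Both A and B are false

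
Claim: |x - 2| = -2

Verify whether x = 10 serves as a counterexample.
Substitute x = 10 into the relation:
x = 10: LHS = |10 - 2| = |8| = 8; 8 = -2 — FAILS

Since the claim fails at x = 10, this value is a counterexample.

Answer: Yes, x = 10 is a counterexample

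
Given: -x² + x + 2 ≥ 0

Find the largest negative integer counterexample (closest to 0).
Testing negative integers from -1 downward:
x = -1: LHS = -(-1)² + (-1) + 2 = 0; 0 ≥ 0 — holds
x = -2: LHS = -(-2)² + (-2) + 2 = -4; -4 ≥ 0 — FAILS  ← closest negative counterexample to 0

Answer: x = -2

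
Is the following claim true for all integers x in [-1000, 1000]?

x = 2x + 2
The claim fails at x = 0:
x = 0: RHS = 2·0 + 2 = 2; 0 = 2 — FAILS

Because a single integer refutes it, the statement is false.

Answer: False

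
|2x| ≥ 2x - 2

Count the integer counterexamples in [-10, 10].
Over all integers in [-10, 10], LHS − RHS is smallest at x = 0, where it equals 2:
x = 0: LHS = |2·0| = |0| = 0, RHS = 2·0 - 2 = -2; 0 ≥ -2 — holds
At the ends of the range:
x = -10: LHS = |2·(-10)| = |-20| = 20, RHS = 2·(-10) - 2 = -22; 20 ≥ -22 — holds
x = 10: LHS = |2·10| = |20| = 20, RHS = 2·10 - 2 = 18; 20 ≥ 18 — holds
Hence LHS − RHS is never negative, i.e. LHS ≥ RHS throughout, so the relation holds for every integer in [-10, 10].

No counterexample appears in that range.

Answer: 0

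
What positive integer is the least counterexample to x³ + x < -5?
Testing positive integers:
x = 1: LHS = 1³ + 1 = 2; 2 < -5 — FAILS  ← smallest positive counterexample

Answer: x = 1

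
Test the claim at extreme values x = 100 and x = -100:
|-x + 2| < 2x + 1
x = 100: LHS = |-100 + 2| = |-98| = 98, RHS = 2·100 + 1 = 201; 98 < 201 — holds
x = -100: LHS = |-(-100) + 2| = |102| = 102, RHS = 2·(-100) + 1 = -199; 102 < -199 — FAILS

Answer: Partially: holds for x = 100, fails for x = -100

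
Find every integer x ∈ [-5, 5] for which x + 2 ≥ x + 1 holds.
Over all integers in [-5, 5], LHS − RHS is smallest at x = 0, where it equals 1:
x = 0: LHS = 0 + 2 = 2, RHS = 0 + 1 = 1; 2 ≥ 1 — holds
At the ends of the range:
x = -5: LHS = (-5) + 2 = -3, RHS = (-5) + 1 = -4; -3 ≥ -4 — holds
x = 5: LHS = 5 + 2 = 7, RHS = 5 + 1 = 6; 7 ≥ 6 — holds
Hence LHS − RHS is never negative, i.e. LHS ≥ RHS throughout, so the relation holds for every integer in [-5, 5].

Answer: All integers in [-5, 5]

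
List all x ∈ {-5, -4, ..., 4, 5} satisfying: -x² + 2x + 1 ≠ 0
Track d = LHS − RHS over the integers in [-5, 5]. Equality would need d = 0, but d changes sign only between consecutive integers, jumping over 0:
x = -1: LHS = -(-1)² + 2·(-1) + 1 = -2; -2 ≠ 0 — holds  (d = -2)
x = 0: LHS = -0² + 2·0 + 1 = 1; 1 ≠ 0 — holds  (d = 1)
x = 2: LHS = -2² + 2·2 + 1 = 1; 1 ≠ 0 — holds  (d = 1)
x = 3: LHS = -3² + 2·3 + 1 = -2; -2 ≠ 0 — holds  (d = -2)
Away from these crossings d keeps a constant sign, and checking every integer in [-5, 5] confirms d ≠ 0 throughout. Hence the two sides are never equal, so the relation holds for every integer in [-5, 5].

Answer: All integers in [-5, 5]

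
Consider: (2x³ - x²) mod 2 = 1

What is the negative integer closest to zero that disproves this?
Testing negative integers from -1 downward:
x = -1: LHS = (2·(-1)³ - (-1)²) mod 2 = (-3) mod 2 = 1; 1 = 1 — holds
x = -2: LHS = (2·(-2)³ - (-2)²) mod 2 = (-20) mod 2 = 0; 0 = 1 — FAILS  ← closest negative counterexample to 0

Answer: x = -2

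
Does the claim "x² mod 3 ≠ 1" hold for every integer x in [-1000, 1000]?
The claim fails at x = 1:
x = 1: LHS = (1²) mod 3 = 1 mod 3 = 1; 1 ≠ 1 — FAILS

Because a single integer refutes it, the statement is false.

Answer: False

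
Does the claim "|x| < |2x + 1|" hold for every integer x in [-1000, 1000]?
The claim fails at x = -1:
x = -1: LHS = |-1| = 1, RHS = |2·(-1) + 1| = |-1| = 1; 1 < 1 — FAILS

Because a single integer refutes it, the statement is false.

Answer: False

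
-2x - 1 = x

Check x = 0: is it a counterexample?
Substitute x = 0 into the relation:
x = 0: LHS = -2·0 - 1 = -1; -1 = 0 — FAILS

Since the claim fails at x = 0, this value is a counterexample.

Answer: Yes, x = 0 is a counterexample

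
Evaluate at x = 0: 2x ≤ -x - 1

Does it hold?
x = 0: LHS = 2·0 = 0, RHS = -0 - 1 = -1; 0 ≤ -1 — FAILS

The relation fails at x = 0, so x = 0 is a counterexample.

Answer: No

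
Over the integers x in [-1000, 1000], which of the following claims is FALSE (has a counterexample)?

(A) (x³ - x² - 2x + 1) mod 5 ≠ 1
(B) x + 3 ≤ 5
(A) x = 0: LHS = (0³ - 0² - 2·0 + 1) mod 5 = 1 mod 5 = 1; 1 ≠ 1 — FAILS
(B) x = 3: LHS = 3 + 3 = 6; 6 ≤ 5 — FAILS

Answer: Both A and B are false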